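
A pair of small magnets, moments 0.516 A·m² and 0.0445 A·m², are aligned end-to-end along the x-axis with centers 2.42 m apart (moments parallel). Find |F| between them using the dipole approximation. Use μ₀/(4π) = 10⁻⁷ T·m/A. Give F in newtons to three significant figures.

F ≈ 4.02×10⁻¹⁰ N

On-axis B of dipole 1: B = (μ₀/4π)·2m₁/r³. Force on dipole 2: F = m₂·dB/dr.
dB/dr = −(μ₀/4π)·6m₁/r⁴, so |F| = (μ₀/4π)·6m₁m₂/r⁴.
F = 6(10⁻⁷)(0.516)(0.0445)/(2.42)⁴ = 4.017×10⁻¹⁰ N.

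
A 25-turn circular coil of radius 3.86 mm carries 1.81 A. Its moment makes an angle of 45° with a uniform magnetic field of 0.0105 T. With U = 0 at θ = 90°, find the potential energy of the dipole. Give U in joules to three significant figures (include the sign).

U ≈ -1.57×10⁻⁵ J

m = NIA = NIπa² = 25·(1.81)·π·(0.00386)² = 0.002118 A·m².
U = −m·B = −mB cosθ.
U = −(0.002118)(0.0105)·cos45° = -1.573×10⁻⁵ J.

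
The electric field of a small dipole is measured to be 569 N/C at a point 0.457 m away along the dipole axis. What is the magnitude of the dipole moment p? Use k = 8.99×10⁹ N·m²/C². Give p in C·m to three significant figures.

On axis E = 2kp/r³, so p = Er³/(2k).
p = (569)·(0.457)³ / (2·8.99×10⁹) = 3.020×10⁻⁹ C·m.

p ≈ 3.02×10⁻⁹ C·m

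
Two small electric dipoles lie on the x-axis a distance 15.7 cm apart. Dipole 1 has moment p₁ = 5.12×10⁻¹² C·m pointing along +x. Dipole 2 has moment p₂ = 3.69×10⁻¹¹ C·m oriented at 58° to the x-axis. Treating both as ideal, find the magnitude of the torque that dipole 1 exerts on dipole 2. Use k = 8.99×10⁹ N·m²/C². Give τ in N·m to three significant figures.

τ ≈ 7.44×10⁻¹⁰ N·m

The second dipole sits on the axis of the first, so the field there is axial: E₁ = 2kp₁/r³ along +x.
E₁ = 2(8.99×10⁹)(5.12×10⁻¹²)/(0.157)³ = 23.79 N/C.
Torque on the second dipole: τ = p₂ E₁ sinθ.
τ = (3.69×10⁻¹¹)(23.79)·sin58° = 7.444×10⁻¹⁰ N·m.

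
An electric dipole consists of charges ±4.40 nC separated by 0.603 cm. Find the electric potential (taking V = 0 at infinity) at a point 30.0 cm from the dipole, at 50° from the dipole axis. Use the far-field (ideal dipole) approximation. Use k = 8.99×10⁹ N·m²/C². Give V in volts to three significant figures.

V ≈ 1.70 V

Dipole moment p = qd = (4.40×10⁻⁹ C)(0.00603 m) = 2.653×10⁻¹¹ C·m.
The dipole potential is V = kp cosθ / r².
V = (8.99×10⁹)(2.653×10⁻¹¹)·cos50° / (0.300)² = 1.703 V.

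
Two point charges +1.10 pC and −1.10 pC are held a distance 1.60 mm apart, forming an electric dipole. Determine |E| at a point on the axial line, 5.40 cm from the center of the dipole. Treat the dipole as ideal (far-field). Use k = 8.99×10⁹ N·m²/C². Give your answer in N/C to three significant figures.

Dipole moment p = qd = (1.10×10⁻¹² C)(0.00160 m) = 1.76×10⁻¹⁵ C·m.
On the dipole axis E = 2kp/r³.
E = 2·(8.99×10⁹)(1.76×10⁻¹⁵) / (0.0540)³ = 0.2010 N/C.

E ≈ 0.201 N/C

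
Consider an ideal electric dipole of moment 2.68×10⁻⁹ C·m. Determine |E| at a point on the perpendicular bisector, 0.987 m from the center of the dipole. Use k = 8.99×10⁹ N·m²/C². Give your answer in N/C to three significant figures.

In the equatorial plane E = kp/r³.
E = (8.99×10⁹)(2.68×10⁻⁹) / (0.987)³ = 25.06 N/C.

E ≈ 25.1 N/C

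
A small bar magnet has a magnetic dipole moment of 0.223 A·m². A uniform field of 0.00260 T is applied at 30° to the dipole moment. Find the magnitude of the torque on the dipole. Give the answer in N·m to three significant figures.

Torque on a magnetic dipole: τ = mB sinθ.
τ = (0.223)(0.00260)·sin30° = 2.899×10⁻⁴ N·m.

τ ≈ 2.90×10⁻⁴ N·m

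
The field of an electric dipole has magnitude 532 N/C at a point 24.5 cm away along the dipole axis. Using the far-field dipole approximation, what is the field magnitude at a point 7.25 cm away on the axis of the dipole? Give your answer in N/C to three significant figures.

Dipole fields scale as 1/r³ in the far field; the geometry is the same at both points.
E₂ = E₁ · (r₁/r₂)³ = 532 · (24.5/7.25)³.
(r₁/r₂)³ = (3.379)³ = 38.59.
E₂ ≈ 2.053×10⁴ N/C.

E ≈ 2.05×10⁴ N/C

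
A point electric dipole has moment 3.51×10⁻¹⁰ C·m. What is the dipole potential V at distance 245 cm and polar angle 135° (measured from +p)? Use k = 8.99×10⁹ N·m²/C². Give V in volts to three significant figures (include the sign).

The dipole potential is V = kp cosθ / r².
V = (8.99×10⁹)(3.51×10⁻¹⁰)·cos135° / (2.45)² = -0.3717 V.

V ≈ -0.372 V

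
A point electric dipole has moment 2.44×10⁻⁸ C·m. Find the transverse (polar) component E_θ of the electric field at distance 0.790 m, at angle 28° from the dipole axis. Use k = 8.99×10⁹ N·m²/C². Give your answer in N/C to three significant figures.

For a dipole, E_θ = (kp sinθ)/r³.
kp/r³ = (8.99×10⁹)(2.44×10⁻⁸)/(0.790)³ = 444.9 N/C.
E_θ = 444.9·sin28° = 208.9 N/C.

E_θ ≈ 209 N/C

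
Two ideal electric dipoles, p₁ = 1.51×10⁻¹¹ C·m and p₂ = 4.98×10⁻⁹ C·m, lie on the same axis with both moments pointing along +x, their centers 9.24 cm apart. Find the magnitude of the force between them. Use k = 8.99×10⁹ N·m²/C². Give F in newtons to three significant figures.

F ≈ 5.56×10⁻⁵ N

On-axis field of dipole 1 at distance r: E = 2kp₁/r³. Force on dipole 2 is F = p₂·dE/dr (gradient along axis).
dE/dr = −6kp₁/r⁴, so |F| = 6kp₁p₂/r⁴ (attractive for aligned moments).
F = 6(8.99×10⁹)(1.51×10⁻¹¹)(4.98×10⁻⁹)/(0.0924)⁴ = 5.565×10⁻⁵ N.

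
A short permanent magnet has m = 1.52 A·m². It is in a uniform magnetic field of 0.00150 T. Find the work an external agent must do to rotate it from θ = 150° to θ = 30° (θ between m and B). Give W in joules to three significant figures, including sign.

W_ext = ΔU = −mB cosθ₂ + mB cosθ₁ = mB(cosθ₁ − cosθ₂).
W = (1.52)(0.00150)·(cos150° − cos30°) = (0.002280)·(-1.7321) = -0.003949 J.

W ≈ -0.00395 J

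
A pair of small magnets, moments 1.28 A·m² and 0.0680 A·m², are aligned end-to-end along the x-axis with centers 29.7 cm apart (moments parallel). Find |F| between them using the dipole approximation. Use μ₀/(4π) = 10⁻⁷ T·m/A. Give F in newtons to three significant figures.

F ≈ 6.71×10⁻⁶ N

On-axis B of dipole 1: B = (μ₀/4π)·2m₁/r³. Force on dipole 2: F = m₂·dB/dr.
dB/dr = −(μ₀/4π)·6m₁/r⁴, so |F| = (μ₀/4π)·6m₁m₂/r⁴.
F = 6(10⁻⁷)(1.28)(0.0680)/(0.297)⁴ = 6.712×10⁻⁶ N.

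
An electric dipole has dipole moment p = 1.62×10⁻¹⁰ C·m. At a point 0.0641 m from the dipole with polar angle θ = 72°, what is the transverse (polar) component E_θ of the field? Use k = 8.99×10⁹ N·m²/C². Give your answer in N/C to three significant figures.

For a dipole, E_θ = (kp sinθ)/r³.
kp/r³ = (8.99×10⁹)(1.62×10⁻¹⁰)/(0.0641)³ = 5530 N/C.
E_θ = 5530·sin72° = 5259 N/C.

E_θ ≈ 5260 N/C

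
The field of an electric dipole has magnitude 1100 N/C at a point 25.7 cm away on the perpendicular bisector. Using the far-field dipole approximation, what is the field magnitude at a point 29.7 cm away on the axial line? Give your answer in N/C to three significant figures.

Dipole fields scale as 1/r³ in the far field.
The axial field is twice the equatorial field at the same r, so the geometry factor is 2/1.
E₂ = E₁ · (2/1) · (r₁/r₂)³ = 1100 · 2 · (25.7/29.7)³.
(r₁/r₂)³ = (0.8653)³ = 0.6479.
E₂ ≈ 1425 N/C.

E ≈ 1430 N/C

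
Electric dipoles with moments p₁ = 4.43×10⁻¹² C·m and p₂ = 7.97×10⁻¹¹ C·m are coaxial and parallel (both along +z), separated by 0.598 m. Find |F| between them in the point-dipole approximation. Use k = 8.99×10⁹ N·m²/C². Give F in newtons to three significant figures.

F ≈ 1.49×10⁻¹⁰ N

On-axis field of dipole 1 at distance r: E = 2kp₁/r³. Force on dipole 2 is F = p₂·dE/dr (gradient along axis).
dE/dr = −6kp₁/r⁴, so |F| = 6kp₁p₂/r⁴ (attractive for aligned moments).
F = 6(8.99×10⁹)(4.43×10⁻¹²)(7.97×10⁻¹¹)/(0.598)⁴ = 1.489×10⁻¹⁰ N.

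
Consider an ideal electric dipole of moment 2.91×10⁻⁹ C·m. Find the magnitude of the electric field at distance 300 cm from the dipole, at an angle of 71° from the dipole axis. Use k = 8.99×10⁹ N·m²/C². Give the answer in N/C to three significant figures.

E ≈ 1.11 N/C

At angle θ the dipole field magnitude is E = (kp/r³)·√(1 + 3cos²θ).
kp/r³ = (8.99×10⁹)(2.91×10⁻⁹) / (3.00)³ = 0.9689 N/C.
√(1 + 3cos²71°) = √(1 + 3·0.1060) = √1.3180 ≈ 1.1480.
E ≈ 0.9689 × 1.148 = 1.112 N/C.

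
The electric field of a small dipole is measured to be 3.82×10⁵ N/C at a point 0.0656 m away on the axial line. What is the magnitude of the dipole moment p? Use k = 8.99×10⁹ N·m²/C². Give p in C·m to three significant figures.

On axis E = 2kp/r³, so p = Er³/(2k).
p = (3.82×10⁵)·(0.0656)³ / (2·8.99×10⁹) = 5.998×10⁻⁹ C·m.

p ≈ 6.00×10⁻⁹ C·m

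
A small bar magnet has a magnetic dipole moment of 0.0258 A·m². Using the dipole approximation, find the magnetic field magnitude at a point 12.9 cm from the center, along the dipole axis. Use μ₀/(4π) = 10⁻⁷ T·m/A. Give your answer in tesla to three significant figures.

B ≈ 2.40×10⁻⁶ T

On axis B = (μ₀/4π)·2m/r³.
B = 2·(10⁻⁷)·(0.0258) / (0.129)³ = 2.404×10⁻⁶ T.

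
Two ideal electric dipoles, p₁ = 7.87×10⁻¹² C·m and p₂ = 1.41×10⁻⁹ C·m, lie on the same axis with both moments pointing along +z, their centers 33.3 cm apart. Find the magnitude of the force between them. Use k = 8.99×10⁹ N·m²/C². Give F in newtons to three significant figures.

On-axis field of dipole 1 at distance r: E = 2kp₁/r³. Force on dipole 2 is F = p₂·dE/dr (gradient along axis).
dE/dr = −6kp₁/r⁴, so |F| = 6kp₁p₂/r⁴ (attractive for aligned moments).
F = 6(8.99×10⁹)(7.87×10⁻¹²)(1.41×10⁻⁹)/(0.333)⁴ = 4.868×10⁻⁸ N.

F ≈ 4.87×10⁻⁸ N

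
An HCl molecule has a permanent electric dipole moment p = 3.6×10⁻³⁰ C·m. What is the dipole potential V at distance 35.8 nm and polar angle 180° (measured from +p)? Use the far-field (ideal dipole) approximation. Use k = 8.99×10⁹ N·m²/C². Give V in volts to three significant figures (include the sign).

The dipole potential is V = kp cosθ / r².
V = (8.99×10⁹)(3.60×10⁻³⁰)·cos180° / (3.58×10⁻⁸)² = -2.525×10⁻⁵ V.

V ≈ -2.53×10⁻⁵ V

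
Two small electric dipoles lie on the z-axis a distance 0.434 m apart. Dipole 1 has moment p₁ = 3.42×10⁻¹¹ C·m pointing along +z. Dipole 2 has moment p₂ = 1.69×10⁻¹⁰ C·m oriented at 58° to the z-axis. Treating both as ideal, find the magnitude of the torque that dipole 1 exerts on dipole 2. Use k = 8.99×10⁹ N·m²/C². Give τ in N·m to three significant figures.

The second dipole sits on the axis of the first, so the field there is axial: E₁ = 2kp₁/r³ along +z.
E₁ = 2(8.99×10⁹)(3.42×10⁻¹¹)/(0.434)³ = 7.522 N/C.
Torque on the second dipole: τ = p₂ E₁ sinθ.
τ = (1.69×10⁻¹⁰)(7.522)·sin58° = 1.078×10⁻⁹ N·m.

τ ≈ 1.08×10⁻⁹ N·m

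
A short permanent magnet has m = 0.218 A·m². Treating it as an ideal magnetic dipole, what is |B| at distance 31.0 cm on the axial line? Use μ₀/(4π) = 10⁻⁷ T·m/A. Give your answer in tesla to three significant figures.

On axis B = (μ₀/4π)·2m/r³.
B = 2·(10⁻⁷)·(0.218) / (0.310)³ = 1.464×10⁻⁶ T.

B ≈ 1.46×10⁻⁶ T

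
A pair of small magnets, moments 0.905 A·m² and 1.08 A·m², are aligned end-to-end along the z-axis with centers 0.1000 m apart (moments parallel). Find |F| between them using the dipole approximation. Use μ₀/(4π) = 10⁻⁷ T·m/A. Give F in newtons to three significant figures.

On-axis B of dipole 1: B = (μ₀/4π)·2m₁/r³. Force on dipole 2: F = m₂·dB/dr.
dB/dr = −(μ₀/4π)·6m₁/r⁴, so |F| = (μ₀/4π)·6m₁m₂/r⁴.
F = 6(10⁻⁷)(0.905)(1.08)/(0.100)⁴ = 0.005864 N.

F ≈ 0.00586 N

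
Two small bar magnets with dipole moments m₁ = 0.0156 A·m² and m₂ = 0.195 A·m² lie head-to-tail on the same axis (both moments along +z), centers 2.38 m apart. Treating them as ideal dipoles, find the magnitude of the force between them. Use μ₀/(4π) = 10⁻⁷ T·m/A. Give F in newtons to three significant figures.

On-axis B of dipole 1: B = (μ₀/4π)·2m₁/r³. Force on dipole 2: F = m₂·dB/dr.
dB/dr = −(μ₀/4π)·6m₁/r⁴, so |F| = (μ₀/4π)·6m₁m₂/r⁴.
F = 6(10⁻⁷)(0.0156)(0.195)/(2.38)⁴ = 5.689×10⁻¹¹ N.

F ≈ 5.69×10⁻¹¹ N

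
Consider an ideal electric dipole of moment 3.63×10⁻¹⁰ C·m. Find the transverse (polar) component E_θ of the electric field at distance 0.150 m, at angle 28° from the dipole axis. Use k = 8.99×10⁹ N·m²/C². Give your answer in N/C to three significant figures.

E_θ ≈ 454 N/C

For a dipole, E_θ = (kp sinθ)/r³.
kp/r³ = (8.99×10⁹)(3.63×10⁻¹⁰)/(0.150)³ = 966.9 N/C.
E_θ = 966.9·sin28° = 453.9 N/C.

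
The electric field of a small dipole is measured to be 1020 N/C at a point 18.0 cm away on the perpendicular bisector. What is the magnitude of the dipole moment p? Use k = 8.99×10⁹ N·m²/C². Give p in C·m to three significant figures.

In the equatorial plane E = kp/r³, so p = Er³/(k).
p = (1020)·(0.180)³ / (8.99×10⁹) = 6.617×10⁻¹⁰ C·m.

p ≈ 6.62×10⁻¹⁰ C·m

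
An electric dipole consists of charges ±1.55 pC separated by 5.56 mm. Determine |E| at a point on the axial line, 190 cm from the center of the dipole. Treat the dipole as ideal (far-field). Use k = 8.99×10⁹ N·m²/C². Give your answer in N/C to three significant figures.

E ≈ 2.26×10⁻⁵ N/C

Dipole moment p = qd = (1.55×10⁻¹² C)(0.00556 m) = 8.618×10⁻¹⁵ C·m.
On the dipole axis E = 2kp/r³.
E = 2·(8.99×10⁹)(8.618×10⁻¹⁵) / (1.90)³ = 2.259×10⁻⁵ N/C.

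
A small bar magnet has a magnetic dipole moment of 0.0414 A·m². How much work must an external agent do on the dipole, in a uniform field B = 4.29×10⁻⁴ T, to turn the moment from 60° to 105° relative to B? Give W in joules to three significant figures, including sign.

W_ext = ΔU = −mB cosθ₂ + mB cosθ₁ = mB(cosθ₁ − cosθ₂).
W = (0.0414)(4.29×10⁻⁴)·(cos60° − cos105°) = (1.776×10⁻⁵)·(+0.7588) = 1.348×10⁻⁵ J.

W ≈ 1.35×10⁻⁵ J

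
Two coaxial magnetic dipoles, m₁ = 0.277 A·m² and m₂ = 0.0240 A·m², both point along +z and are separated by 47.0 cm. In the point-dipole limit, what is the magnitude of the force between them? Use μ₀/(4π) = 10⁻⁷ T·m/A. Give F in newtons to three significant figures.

On-axis B of dipole 1: B = (μ₀/4π)·2m₁/r³. Force on dipole 2: F = m₂·dB/dr.
dB/dr = −(μ₀/4π)·6m₁/r⁴, so |F| = (μ₀/4π)·6m₁m₂/r⁴.
F = 6(10⁻⁷)(0.277)(0.0240)/(0.470)⁴ = 8.174×10⁻⁸ N.

F ≈ 8.17×10⁻⁸ N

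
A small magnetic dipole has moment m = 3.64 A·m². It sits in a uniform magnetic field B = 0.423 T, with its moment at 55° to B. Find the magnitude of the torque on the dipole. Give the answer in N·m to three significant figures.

τ ≈ 1.26 N·m

Torque on a magnetic dipole: τ = mB sinθ.
τ = (3.64)(0.423)·sin55° = 1.261 N·m.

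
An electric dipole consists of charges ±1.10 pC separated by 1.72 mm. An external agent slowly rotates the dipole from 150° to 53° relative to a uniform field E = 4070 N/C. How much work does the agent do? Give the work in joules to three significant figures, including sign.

Dipole moment p = qd = (1.10×10⁻¹² C)(0.00172 m) = 1.892×10⁻¹⁵ C·m.
W_ext = ΔU = U(θ₂) − U(θ₁) = −pE cosθ₂ − (−pE cosθ₁) = pE(cosθ₁ − cosθ₂).
W = (1.892×10⁻¹⁵)(4070)·(cos150° − cos53°) = (7.700×10⁻¹²)·(-1.4678) = -1.130×10⁻¹¹ J.

W ≈ -1.13×10⁻¹¹ J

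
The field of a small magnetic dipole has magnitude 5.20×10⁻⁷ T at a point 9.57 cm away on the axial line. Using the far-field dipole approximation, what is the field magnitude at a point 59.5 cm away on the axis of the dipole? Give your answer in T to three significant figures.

Dipole fields scale as 1/r³ in the far field; the geometry is the same at both points.
B₂ = B₁ · (r₁/r₂)³ = 5.20×10⁻⁷ · (9.57/59.5)³.
(r₁/r₂)³ = (0.1608)³ = 0.004161.
B₂ ≈ 2.164×10⁻⁹ T.

B ≈ 2.16×10⁻⁹ T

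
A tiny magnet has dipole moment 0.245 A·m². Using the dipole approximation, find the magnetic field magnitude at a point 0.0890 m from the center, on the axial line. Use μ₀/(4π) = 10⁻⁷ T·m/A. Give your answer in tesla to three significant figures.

On axis B = (μ₀/4π)·2m/r³.
B = 2·(10⁻⁷)·(0.245) / (0.0890)³ = 6.951×10⁻⁵ T.

B ≈ 6.95×10⁻⁵ T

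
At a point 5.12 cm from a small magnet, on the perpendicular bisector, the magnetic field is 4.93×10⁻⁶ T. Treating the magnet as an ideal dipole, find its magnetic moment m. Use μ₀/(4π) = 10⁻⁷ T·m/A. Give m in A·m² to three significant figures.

m ≈ 0.00662 A·m²

In the equatorial plane B = (μ₀/4π)·m/r³, so m = Br³·4π/(μ₀).
m = (4.93×10⁻⁶)·(0.0512)³ / (10⁻⁷) = 0.006617 A·m².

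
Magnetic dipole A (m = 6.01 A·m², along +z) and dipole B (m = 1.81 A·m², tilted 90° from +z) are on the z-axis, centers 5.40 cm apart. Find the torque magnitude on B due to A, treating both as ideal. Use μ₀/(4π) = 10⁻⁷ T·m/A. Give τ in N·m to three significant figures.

Dipole B is on the axis of dipole A, so B₁ there is axial: B₁ = (μ₀/4π)·2m₁/r³ along +z.
B₁ = 2(10⁻⁷)(6.01)/(0.0540)³ = 0.007633 T.
τ = m₂ B₁ sinθ.
τ = (1.81)(0.007633)·sin90° = 0.01382 N·m.

τ ≈ 0.0138 N·m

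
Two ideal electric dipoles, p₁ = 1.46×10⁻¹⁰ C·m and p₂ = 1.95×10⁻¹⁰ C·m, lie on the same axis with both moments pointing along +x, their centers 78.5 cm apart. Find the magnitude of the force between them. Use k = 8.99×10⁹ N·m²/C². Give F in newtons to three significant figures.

On-axis field of dipole 1 at distance r: E = 2kp₁/r³. Force on dipole 2 is F = p₂·dE/dr (gradient along axis).
dE/dr = −6kp₁/r⁴, so |F| = 6kp₁p₂/r⁴ (attractive for aligned moments).
F = 6(8.99×10⁹)(1.46×10⁻¹⁰)(1.95×10⁻¹⁰)/(0.785)⁴ = 4.044×10⁻⁹ N.

F ≈ 4.04×10⁻⁹ N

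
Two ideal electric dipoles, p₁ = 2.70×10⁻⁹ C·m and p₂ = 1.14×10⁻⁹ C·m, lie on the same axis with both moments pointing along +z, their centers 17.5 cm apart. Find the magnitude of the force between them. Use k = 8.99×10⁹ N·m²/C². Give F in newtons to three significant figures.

F ≈ 1.77×10⁻⁴ N

On-axis field of dipole 1 at distance r: E = 2kp₁/r³. Force on dipole 2 is F = p₂·dE/dr (gradient along axis).
dE/dr = −6kp₁/r⁴, so |F| = 6kp₁p₂/r⁴ (attractive for aligned moments).
F = 6(8.99×10⁹)(2.70×10⁻⁹)(1.14×10⁻⁹)/(0.175)⁴ = 1.770×10⁻⁴ N.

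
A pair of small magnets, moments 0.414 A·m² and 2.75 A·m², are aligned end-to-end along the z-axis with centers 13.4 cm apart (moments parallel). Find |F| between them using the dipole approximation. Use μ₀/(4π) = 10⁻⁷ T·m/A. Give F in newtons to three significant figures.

F ≈ 0.00212 N

On-axis B of dipole 1: B = (μ₀/4π)·2m₁/r³. Force on dipole 2: F = m₂·dB/dr.
dB/dr = −(μ₀/4π)·6m₁/r⁴, so |F| = (μ₀/4π)·6m₁m₂/r⁴.
F = 6(10⁻⁷)(0.414)(2.75)/(0.134)⁴ = 0.002119 N.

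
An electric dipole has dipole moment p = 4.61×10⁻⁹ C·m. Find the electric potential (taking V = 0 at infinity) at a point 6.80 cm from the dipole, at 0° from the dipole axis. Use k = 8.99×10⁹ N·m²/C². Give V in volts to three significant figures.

The dipole potential is V = kp cosθ / r².
V = (8.99×10⁹)(4.61×10⁻⁹)·cos0° / (0.0680)² = 8963 V.

V ≈ 8960 V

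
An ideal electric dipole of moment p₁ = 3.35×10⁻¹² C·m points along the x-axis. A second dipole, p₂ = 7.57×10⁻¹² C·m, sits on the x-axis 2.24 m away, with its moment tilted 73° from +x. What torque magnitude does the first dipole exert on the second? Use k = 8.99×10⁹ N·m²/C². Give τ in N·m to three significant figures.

The second dipole sits on the axis of the first, so the field there is axial: E₁ = 2kp₁/r³ along +x.
E₁ = 2(8.99×10⁹)(3.35×10⁻¹²)/(2.24)³ = 0.005359 N/C.
Torque on the second dipole: τ = p₂ E₁ sinθ.
τ = (7.57×10⁻¹²)(0.005359)·sin73° = 3.880×10⁻¹⁴ N·m.

τ ≈ 3.88×10⁻¹⁴ N·m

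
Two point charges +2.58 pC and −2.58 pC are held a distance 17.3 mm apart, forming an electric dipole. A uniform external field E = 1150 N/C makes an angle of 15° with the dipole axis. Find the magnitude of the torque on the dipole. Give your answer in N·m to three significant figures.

Dipole moment p = qd = (2.58×10⁻¹² C)(0.0173 m) = 4.463×10⁻¹⁴ C·m.
Torque on an electric dipole: τ = pE sinθ.
τ = (4.463×10⁻¹⁴)(1150)·sin15° = 1.328×10⁻¹¹ N·m.

τ ≈ 1.33×10⁻¹¹ N·m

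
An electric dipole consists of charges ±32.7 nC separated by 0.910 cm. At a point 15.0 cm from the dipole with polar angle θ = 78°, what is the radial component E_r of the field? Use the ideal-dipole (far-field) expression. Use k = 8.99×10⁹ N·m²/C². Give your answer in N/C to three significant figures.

Dipole moment p = qd = (3.27×10⁻⁸ C)(0.00910 m) = 2.976×10⁻¹⁰ C·m.
For a dipole, E_r = (2kp cosθ)/r³.
kp/r³ = (8.99×10⁹)(2.976×10⁻¹⁰)/(0.150)³ = 792.7 N/C.
E_r = 2·792.7·cos78° = 329.6 N/C.

E_r ≈ 330 N/C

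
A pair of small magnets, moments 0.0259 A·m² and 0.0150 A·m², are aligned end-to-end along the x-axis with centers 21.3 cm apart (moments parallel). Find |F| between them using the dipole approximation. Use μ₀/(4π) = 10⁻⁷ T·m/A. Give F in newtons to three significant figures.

On-axis B of dipole 1: B = (μ₀/4π)·2m₁/r³. Force on dipole 2: F = m₂·dB/dr.
dB/dr = −(μ₀/4π)·6m₁/r⁴, so |F| = (μ₀/4π)·6m₁m₂/r⁴.
F = 6(10⁻⁷)(0.0259)(0.0150)/(0.213)⁴ = 1.132×10⁻⁷ N.

F ≈ 1.13×10⁻⁷ N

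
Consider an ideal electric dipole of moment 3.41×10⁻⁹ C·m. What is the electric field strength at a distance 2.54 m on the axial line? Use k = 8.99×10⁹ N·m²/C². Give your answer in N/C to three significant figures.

E ≈ 3.74 N/C

On the dipole axis E = 2kp/r³.
E = 2·(8.99×10⁹)(3.41×10⁻⁹) / (2.54)³ = 3.741 N/C.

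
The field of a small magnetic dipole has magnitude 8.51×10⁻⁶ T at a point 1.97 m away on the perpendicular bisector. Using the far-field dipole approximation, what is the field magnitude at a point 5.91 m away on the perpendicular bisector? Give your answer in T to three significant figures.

B ≈ 3.15×10⁻⁷ T

Dipole fields scale as 1/r³ in the far field; the geometry is the same at both points.
B₂ = B₁ · (r₁/r₂)³ = 8.51×10⁻⁶ · (1.97/5.91)³.
(r₁/r₂)³ = (0.3333)³ = 0.03704.
B₂ ≈ 3.152×10⁻⁷ T.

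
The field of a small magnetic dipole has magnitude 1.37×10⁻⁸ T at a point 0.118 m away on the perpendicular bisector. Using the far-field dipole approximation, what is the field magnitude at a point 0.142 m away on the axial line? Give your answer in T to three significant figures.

Dipole fields scale as 1/r³ in the far field.
The axial field is twice the equatorial field at the same r, so the geometry factor is 2/1.
B₂ = B₁ · (2/1) · (r₁/r₂)³ = 1.37×10⁻⁸ · 2 · (0.118/0.142)³.
(r₁/r₂)³ = (0.831)³ = 0.5738.
B₂ ≈ 1.572×10⁻⁸ T.

B ≈ 1.57×10⁻⁸ T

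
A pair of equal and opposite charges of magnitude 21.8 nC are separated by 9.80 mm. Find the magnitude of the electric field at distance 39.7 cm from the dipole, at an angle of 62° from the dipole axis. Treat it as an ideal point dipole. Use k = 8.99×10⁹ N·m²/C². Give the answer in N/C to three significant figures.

Dipole moment p = qd = (2.18×10⁻⁸ C)(0.00980 m) = 2.136×10⁻¹⁰ C·m.
At angle θ the dipole field magnitude is E = (kp/r³)·√(1 + 3cos²θ).
kp/r³ = (8.99×10⁹)(2.136×10⁻¹⁰) / (0.397)³ = 30.69 N/C.
√(1 + 3cos²62°) = √(1 + 3·0.2204) = √1.6612 ≈ 1.2889.
E ≈ 30.69 × 1.289 = 39.56 N/C.

E ≈ 39.6 N/C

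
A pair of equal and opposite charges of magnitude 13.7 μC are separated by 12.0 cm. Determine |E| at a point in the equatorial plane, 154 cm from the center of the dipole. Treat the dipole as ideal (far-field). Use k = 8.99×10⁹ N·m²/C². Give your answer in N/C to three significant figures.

Dipole moment p = qd = (1.37×10⁻⁵ C)(0.120 m) = 1.644×10⁻⁶ C·m.
On the perpendicular bisector E = kp/r³ (half the axial value at the same distance).
E = (8.99×10⁹)(1.644×10⁻⁶) / (1.54)³ = 4047 N/C.

E ≈ 4050 N/C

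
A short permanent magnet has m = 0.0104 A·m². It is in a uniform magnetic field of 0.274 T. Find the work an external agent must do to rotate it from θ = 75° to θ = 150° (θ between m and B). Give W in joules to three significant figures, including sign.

W_ext = ΔU = −mB cosθ₂ + mB cosθ₁ = mB(cosθ₁ − cosθ₂).
W = (0.0104)(0.274)·(cos75° − cos150°) = (0.002850)·(+1.1248) = 0.003205 J.

W ≈ 0.00321 J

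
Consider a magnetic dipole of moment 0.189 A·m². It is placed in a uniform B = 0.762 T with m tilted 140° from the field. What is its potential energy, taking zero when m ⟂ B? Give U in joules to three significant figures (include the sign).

U ≈ 0.110 J

U = −m·B = −mB cosθ.
U = −(0.189)(0.762)·cos140° = 0.1103 J.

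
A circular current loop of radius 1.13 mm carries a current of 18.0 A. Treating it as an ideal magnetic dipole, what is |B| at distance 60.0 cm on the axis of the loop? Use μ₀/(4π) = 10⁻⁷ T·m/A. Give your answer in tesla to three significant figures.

B ≈ 6.69×10⁻¹¹ T

Magnetic moment m = IA = Iπa² = (18.0)·π·(0.00113)² = 7.221×10⁻⁵ A·m².
On axis B = (μ₀/4π)·2m/r³.
B = 2·(10⁻⁷)·(7.221×10⁻⁵) / (0.600)³ = 6.686×10⁻¹¹ T.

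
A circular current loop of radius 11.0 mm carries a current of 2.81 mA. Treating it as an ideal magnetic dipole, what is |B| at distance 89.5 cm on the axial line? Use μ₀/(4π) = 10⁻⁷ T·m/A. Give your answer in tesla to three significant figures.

B ≈ 2.98×10⁻¹³ T

Magnetic moment m = IA = Iπa² = (0.00281)·π·(0.0110)² = 1.068×10⁻⁶ A·m².
On axis B = (μ₀/4π)·2m/r³.
B = 2·(10⁻⁷)·(1.068×10⁻⁶) / (0.895)³ = 2.979×10⁻¹³ T.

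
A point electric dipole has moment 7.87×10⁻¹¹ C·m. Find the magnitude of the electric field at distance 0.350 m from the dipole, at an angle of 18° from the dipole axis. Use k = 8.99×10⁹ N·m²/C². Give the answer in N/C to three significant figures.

E ≈ 31.8 N/C

At angle θ the dipole field magnitude is E = (kp/r³)·√(1 + 3cos²θ).
kp/r³ = (8.99×10⁹)(7.87×10⁻¹¹) / (0.350)³ = 16.50 N/C.
√(1 + 3cos²18°) = √(1 + 3·0.9045) = √3.7135 ≈ 1.9271.
E ≈ 16.50 × 1.927 = 31.80 N/C.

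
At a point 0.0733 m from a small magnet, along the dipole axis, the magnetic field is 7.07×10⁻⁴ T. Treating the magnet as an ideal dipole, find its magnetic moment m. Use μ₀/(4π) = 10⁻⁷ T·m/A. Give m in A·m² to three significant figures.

m ≈ 1.39 A·m²

On axis B = (μ₀/4π)·2m/r³, so m = Br³·4π/(μ₀·2).
m = (7.07×10⁻⁴)·(0.0733)³ / (2·10⁻⁷) = 1.392 A·m².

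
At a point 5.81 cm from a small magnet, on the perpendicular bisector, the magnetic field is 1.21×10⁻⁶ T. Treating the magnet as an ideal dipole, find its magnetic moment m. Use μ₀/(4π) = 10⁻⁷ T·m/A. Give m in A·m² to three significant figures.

m ≈ 0.00237 A·m²

In the equatorial plane B = (μ₀/4π)·m/r³, so m = Br³·4π/(μ₀).
m = (1.21×10⁻⁶)·(0.0581)³ / (10⁻⁷) = 0.002373 A·m².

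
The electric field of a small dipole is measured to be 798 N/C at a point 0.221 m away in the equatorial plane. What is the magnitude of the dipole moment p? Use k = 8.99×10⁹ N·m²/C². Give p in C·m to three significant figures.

In the equatorial plane E = kp/r³, so p = Er³/(k).
p = (798)·(0.221)³ / (8.99×10⁹) = 9.581×10⁻¹⁰ C·m.

p ≈ 9.58×10⁻¹⁰ C·m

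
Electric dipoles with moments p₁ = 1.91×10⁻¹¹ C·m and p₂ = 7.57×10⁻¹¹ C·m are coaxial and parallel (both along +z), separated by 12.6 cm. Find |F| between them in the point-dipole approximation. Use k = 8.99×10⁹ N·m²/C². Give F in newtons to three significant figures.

F ≈ 3.09×10⁻⁷ N

On-axis field of dipole 1 at distance r: E = 2kp₁/r³. Force on dipole 2 is F = p₂·dE/dr (gradient along axis).
dE/dr = −6kp₁/r⁴, so |F| = 6kp₁p₂/r⁴ (attractive for aligned moments).
F = 6(8.99×10⁹)(1.91×10⁻¹¹)(7.57×10⁻¹¹)/(0.126)⁴ = 3.094×10⁻⁷ N.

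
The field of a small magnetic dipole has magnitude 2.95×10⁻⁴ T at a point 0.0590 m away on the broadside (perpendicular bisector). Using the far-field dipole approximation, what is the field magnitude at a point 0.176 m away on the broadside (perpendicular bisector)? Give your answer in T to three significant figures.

B ≈ 1.11×10⁻⁵ T

Dipole fields scale as 1/r³ in the far field; the geometry is the same at both points.
B₂ = B₁ · (r₁/r₂)³ = 2.95×10⁻⁴ · (0.0590/0.176)³.
(r₁/r₂)³ = (0.3352)³ = 0.03767.
B₂ ≈ 1.111×10⁻⁵ T.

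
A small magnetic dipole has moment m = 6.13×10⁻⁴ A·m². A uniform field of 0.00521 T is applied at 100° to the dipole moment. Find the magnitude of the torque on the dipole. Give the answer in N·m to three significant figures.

τ ≈ 3.15×10⁻⁶ N·m

Torque on a magnetic dipole: τ = mB sinθ.
τ = (6.13×10⁻⁴)(0.00521)·sin100° = 3.145×10⁻⁶ N·m.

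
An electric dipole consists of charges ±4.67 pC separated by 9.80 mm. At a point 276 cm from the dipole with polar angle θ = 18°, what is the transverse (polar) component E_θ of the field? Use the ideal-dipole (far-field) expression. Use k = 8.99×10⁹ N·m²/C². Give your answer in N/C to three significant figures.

E_θ ≈ 6.05×10⁻⁶ N/C

Dipole moment p = qd = (4.67×10⁻¹² C)(0.00980 m) = 4.577×10⁻¹⁴ C·m.
For a dipole, E_θ = (kp sinθ)/r³.
kp/r³ = (8.99×10⁹)(4.577×10⁻¹⁴)/(2.76)³ = 1.957×10⁻⁵ N/C.
E_θ = 1.957×10⁻⁵·sin18° = 6.048×10⁻⁶ N/C.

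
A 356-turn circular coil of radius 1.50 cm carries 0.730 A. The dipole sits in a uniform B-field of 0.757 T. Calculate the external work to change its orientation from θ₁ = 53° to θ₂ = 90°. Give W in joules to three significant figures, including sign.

W ≈ 0.0837 J

m = NIA = NIπa² = 356·(0.730)·π·(0.0150)² = 0.1837 A·m².
W_ext = ΔU = −mB cosθ₂ + mB cosθ₁ = mB(cosθ₁ − cosθ₂).
W = (0.1837)(0.757)·(cos53° − cos90°) = (0.1391)·(+0.6018) = 0.08369 J.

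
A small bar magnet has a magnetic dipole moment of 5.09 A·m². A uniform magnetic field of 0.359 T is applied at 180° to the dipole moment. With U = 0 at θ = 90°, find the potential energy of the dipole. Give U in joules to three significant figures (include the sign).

U ≈ 1.83 J

U = −m·B = −mB cosθ.
U = −(5.09)(0.359)·cos180° = 1.827 J.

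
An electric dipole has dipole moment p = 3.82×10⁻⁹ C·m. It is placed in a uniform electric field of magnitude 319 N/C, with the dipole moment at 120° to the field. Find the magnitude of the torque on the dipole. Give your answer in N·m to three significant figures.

τ ≈ 1.06×10⁻⁶ N·m

Torque on an electric dipole: τ = pE sinθ.
τ = (3.82×10⁻⁹)(319)·sin120° = 1.055×10⁻⁶ N·m.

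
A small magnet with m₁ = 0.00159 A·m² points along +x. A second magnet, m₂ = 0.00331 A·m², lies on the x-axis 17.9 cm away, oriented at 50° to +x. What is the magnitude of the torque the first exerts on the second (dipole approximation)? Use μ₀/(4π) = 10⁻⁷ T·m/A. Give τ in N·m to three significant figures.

Dipole B is on the axis of dipole A, so B₁ there is axial: B₁ = (μ₀/4π)·2m₁/r³ along +x.
B₁ = 2(10⁻⁷)(0.00159)/(0.179)³ = 5.545×10⁻⁸ T.
τ = m₂ B₁ sinθ.
τ = (0.00331)(5.545×10⁻⁸)·sin50° = 1.406×10⁻¹⁰ N·m.

τ ≈ 1.41×10⁻¹⁰ N·m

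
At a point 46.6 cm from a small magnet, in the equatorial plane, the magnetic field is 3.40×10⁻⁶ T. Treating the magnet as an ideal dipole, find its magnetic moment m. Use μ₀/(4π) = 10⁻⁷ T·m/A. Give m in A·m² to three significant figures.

m ≈ 3.44 A·m²

In the equatorial plane B = (μ₀/4π)·m/r³, so m = Br³·4π/(μ₀).
m = (3.40×10⁻⁶)·(0.466)³ / (10⁻⁷) = 3.441 A·m².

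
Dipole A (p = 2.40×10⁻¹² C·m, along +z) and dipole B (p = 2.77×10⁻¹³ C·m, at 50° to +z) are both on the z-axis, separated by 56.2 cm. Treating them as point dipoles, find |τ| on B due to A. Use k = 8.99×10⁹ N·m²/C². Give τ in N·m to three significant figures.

τ ≈ 5.16×10⁻¹⁴ N·m

The second dipole sits on the axis of the first, so the field there is axial: E₁ = 2kp₁/r³ along +z.
E₁ = 2(8.99×10⁹)(2.40×10⁻¹²)/(0.562)³ = 0.2431 N/C.
Torque on the second dipole: τ = p₂ E₁ sinθ.
τ = (2.77×10⁻¹³)(0.2431)·sin50° = 5.159×10⁻¹⁴ N·m.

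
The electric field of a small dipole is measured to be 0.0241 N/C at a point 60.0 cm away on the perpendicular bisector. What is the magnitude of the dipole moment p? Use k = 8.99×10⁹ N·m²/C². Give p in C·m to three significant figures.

In the equatorial plane E = kp/r³, so p = Er³/(k).
p = (0.0241)·(0.600)³ / (8.99×10⁹) = 5.790×10⁻¹³ C·m.

p ≈ 5.79×10⁻¹³ C·m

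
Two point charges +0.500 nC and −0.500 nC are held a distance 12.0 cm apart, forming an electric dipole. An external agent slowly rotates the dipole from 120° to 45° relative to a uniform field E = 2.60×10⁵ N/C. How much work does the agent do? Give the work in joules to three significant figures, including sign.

W ≈ -1.88×10⁻⁵ J

Dipole moment p = qd = (5.00×10⁻¹⁰ C)(0.120 m) = 6.00×10⁻¹¹ C·m.
W_ext = ΔU = U(θ₂) − U(θ₁) = −pE cosθ₂ − (−pE cosθ₁) = pE(cosθ₁ − cosθ₂).
W = (6.00×10⁻¹¹)(2.60×10⁵)·(cos120° − cos45°) = (1.560×10⁻⁵)·(-1.2071) = -1.883×10⁻⁵ J.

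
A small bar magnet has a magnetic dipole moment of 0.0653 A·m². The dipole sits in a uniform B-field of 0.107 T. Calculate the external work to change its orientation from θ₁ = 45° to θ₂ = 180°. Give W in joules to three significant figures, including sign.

W ≈ 0.0119 J

W_ext = ΔU = −mB cosθ₂ + mB cosθ₁ = mB(cosθ₁ − cosθ₂).
W = (0.0653)(0.107)·(cos45° − cos180°) = (0.006987)·(+1.7071) = 0.01193 J.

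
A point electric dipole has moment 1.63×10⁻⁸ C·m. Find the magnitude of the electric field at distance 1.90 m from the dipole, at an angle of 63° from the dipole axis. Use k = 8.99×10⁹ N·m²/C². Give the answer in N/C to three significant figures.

E ≈ 27.2 N/C

At angle θ the dipole field magnitude is E = (kp/r³)·√(1 + 3cos²θ).
kp/r³ = (8.99×10⁹)(1.63×10⁻⁸) / (1.90)³ = 21.36 N/C.
√(1 + 3cos²63°) = √(1 + 3·0.2061) = √1.6183 ≈ 1.2721.
E ≈ 21.36 × 1.272 = 27.18 N/C.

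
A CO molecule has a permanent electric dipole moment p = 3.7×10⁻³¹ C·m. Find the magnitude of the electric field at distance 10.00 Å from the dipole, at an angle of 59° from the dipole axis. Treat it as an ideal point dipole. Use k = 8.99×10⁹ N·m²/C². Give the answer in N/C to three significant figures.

E ≈ 4.46×10⁶ N/C

At angle θ the dipole field magnitude is E = (kp/r³)·√(1 + 3cos²θ).
kp/r³ = (8.99×10⁹)(3.70×10⁻³¹) / (1.00×10⁻⁹)³ = 3.326×10⁶ N/C.
√(1 + 3cos²59°) = √(1 + 3·0.2653) = √1.7958 ≈ 1.3401.
E ≈ 3.326×10⁶ × 1.340 = 4.457×10⁶ N/C.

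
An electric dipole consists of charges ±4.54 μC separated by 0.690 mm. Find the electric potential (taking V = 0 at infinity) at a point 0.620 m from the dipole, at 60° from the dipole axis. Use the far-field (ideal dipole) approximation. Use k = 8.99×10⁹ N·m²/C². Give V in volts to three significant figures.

V ≈ 36.6 V

Dipole moment p = qd = (4.54×10⁻⁶ C)(6.90×10⁻⁴ m) = 3.133×10⁻⁹ C·m.
The dipole potential is V = kp cosθ / r².
V = (8.99×10⁹)(3.133×10⁻⁹)·cos60° / (0.620)² = 36.64 V.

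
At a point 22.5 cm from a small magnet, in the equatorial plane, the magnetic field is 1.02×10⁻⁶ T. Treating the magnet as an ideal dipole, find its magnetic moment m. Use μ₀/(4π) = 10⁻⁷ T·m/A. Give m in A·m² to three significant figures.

m ≈ 0.116 A·m²

In the equatorial plane B = (μ₀/4π)·m/r³, so m = Br³·4π/(μ₀).
m = (1.02×10⁻⁶)·(0.225)³ / (10⁻⁷) = 0.1162 A·m².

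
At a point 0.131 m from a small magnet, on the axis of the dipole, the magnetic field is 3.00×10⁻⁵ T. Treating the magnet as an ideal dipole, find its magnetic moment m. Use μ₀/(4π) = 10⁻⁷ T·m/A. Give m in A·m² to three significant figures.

On axis B = (μ₀/4π)·2m/r³, so m = Br³·4π/(μ₀·2).
m = (3.00×10⁻⁵)·(0.131)³ / (2·10⁻⁷) = 0.3372 A·m².

m ≈ 0.337 A·m²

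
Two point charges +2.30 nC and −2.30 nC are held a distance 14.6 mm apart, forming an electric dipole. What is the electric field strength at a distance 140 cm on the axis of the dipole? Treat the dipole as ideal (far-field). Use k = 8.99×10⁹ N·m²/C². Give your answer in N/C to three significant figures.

E ≈ 0.220 N/C

Dipole moment p = qd = (2.30×10⁻⁹ C)(0.0146 m) = 3.358×10⁻¹¹ C·m.
On the dipole axis E = 2kp/r³.
E = 2·(8.99×10⁹)(3.358×10⁻¹¹) / (1.40)³ = 0.2200 N/C.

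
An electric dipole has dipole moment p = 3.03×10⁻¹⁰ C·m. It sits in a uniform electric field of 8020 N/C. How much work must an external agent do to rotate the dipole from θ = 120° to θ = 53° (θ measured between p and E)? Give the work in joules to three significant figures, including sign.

W ≈ -2.68×10⁻⁶ J

W_ext = ΔU = U(θ₂) − U(θ₁) = −pE cosθ₂ − (−pE cosθ₁) = pE(cosθ₁ − cosθ₂).
W = (3.03×10⁻¹⁰)(8020)·(cos120° − cos53°) = (2.430×10⁻⁶)·(-1.1018) = -2.677×10⁻⁶ J.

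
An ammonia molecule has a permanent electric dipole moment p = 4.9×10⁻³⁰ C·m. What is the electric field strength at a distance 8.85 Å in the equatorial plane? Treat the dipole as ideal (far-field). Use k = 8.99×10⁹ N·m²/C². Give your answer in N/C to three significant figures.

E ≈ 6.36×10⁷ N/C

On the perpendicular bisector E = kp/r³ (half the axial value at the same distance).
E = (8.99×10⁹)(4.90×10⁻³⁰) / (8.85×10⁻¹⁰)³ = 6.355×10⁷ N/C.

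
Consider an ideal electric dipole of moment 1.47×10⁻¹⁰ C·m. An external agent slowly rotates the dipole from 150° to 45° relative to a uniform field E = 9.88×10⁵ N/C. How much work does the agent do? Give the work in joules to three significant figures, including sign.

W ≈ -2.28×10⁻⁴ J

W_ext = ΔU = U(θ₂) − U(θ₁) = −pE cosθ₂ − (−pE cosθ₁) = pE(cosθ₁ − cosθ₂).
W = (1.47×10⁻¹⁰)(9.88×10⁵)·(cos150° − cos45°) = (1.452×10⁻⁴)·(-1.5731) = -2.285×10⁻⁴ J.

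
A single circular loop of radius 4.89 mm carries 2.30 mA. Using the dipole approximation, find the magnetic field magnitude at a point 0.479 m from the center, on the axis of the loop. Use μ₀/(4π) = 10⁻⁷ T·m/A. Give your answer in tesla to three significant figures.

Magnetic moment m = IA = Iπa² = (0.00230)·π·(0.00489)² = 1.728×10⁻⁷ A·m².
On axis B = (μ₀/4π)·2m/r³.
B = 2·(10⁻⁷)·(1.728×10⁻⁷) / (0.479)³ = 3.145×10⁻¹³ T.

B ≈ 3.14×10⁻¹³ T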